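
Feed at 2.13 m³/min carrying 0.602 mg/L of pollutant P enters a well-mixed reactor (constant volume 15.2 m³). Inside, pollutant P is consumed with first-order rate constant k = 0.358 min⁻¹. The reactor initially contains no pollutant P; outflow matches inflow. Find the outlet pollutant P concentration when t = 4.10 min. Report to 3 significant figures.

Accumulation = in − out − consumed: V dC/dt = Q C_in − Q C − k V C.
dC/dt = (Q/V) C_in − (Q/V + k) C; effective rate a = Q/V + k = 0.14013 + 0.358 = 0.49813 min⁻¹.
C_ss = Q C_in/(Q + kV) = 0.16935 mg/L; C(t) = C_ss + (C₀ − C_ss) e^(−a t).
C(4.10) = 0.16935 + (-0.16935)·e^(−0.49813·4.10) = 0.16935 + (-0.16935)·0.12972 = 0.14738 mg/L.

0.147 mg/L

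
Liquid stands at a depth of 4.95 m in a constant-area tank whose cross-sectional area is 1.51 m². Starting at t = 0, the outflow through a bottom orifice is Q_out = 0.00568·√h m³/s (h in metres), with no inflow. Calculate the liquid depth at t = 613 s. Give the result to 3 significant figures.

Unsteady balance on liquid volume: A dh/dt = −0.00568 √h.
This is separable: 2 d(√h)/dt = −0.00568/A, so √h = √h₀ − (0.00568/(2A)) t.
√h = √4.95 − 0.00568·613/(2·1.51) = 2.2249 − 1.1529 = 1.0719.
h = 1.0719² = 1.1490 m.

1.15 m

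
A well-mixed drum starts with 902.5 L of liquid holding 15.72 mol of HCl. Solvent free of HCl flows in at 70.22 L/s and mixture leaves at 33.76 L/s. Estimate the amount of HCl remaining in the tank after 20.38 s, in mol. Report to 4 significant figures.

9.014 mol

Let m(t) be the amount of HCl. Volume: V(t) = V₀ + (Q_in − Q_out) t = 902.5 + 36.4600 t; V(20.38) = 1645.55 L.
No HCl enters, so dm/dt = −Q_out · (m/V).
dm/m = −Q_out dt/(V₀ + 36.4600 t); integrating gives ln(m/m₀) = −(Q_out/(Q_in−Q_out)) ln(V/V₀).
m = m₀ (V₀/V)^(Q_out/(Q_in−Q_out)) = 15.72 × (902.5/1645.55)^(0.925946) = 9.01375 mol.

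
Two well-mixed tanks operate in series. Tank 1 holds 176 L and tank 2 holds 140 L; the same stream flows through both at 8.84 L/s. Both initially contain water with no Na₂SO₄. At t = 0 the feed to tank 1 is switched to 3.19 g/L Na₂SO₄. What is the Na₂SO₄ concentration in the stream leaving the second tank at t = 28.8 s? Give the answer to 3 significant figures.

Each tank obeys Vᵢ dCᵢ/dt = Q(Cᵢ₋₁ − Cᵢ), so τᵢ = Vᵢ/Q.
τ₁ = 176/8.84 = 19.910 s; τ₂ = 140/8.84 = 15.837 s.
Solving the cascade with C₁(0)=C₂(0)=0 gives C₂(t) = C_in[1 − (τ₁ e^(−t/τ₁) − τ₂ e^(−t/τ₂))/(τ₁ − τ₂)].
At t = 28.8: e^(−t/τ₁) = 0.23538, e^(−t/τ₂) = 0.16227.
C₂ = 3.19·[1 − (19.910·0.23538 − 15.837·0.16227)/(4.0724)] = 3.19·0.48028 = 1.5321 g/L.

1.53 g/L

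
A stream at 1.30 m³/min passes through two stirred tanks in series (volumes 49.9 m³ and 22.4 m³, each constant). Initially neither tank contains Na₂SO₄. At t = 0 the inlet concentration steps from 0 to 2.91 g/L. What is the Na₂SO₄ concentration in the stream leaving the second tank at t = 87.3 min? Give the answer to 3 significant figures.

Each tank obeys Vᵢ dCᵢ/dt = Q(Cᵢ₋₁ − Cᵢ), so τᵢ = Vᵢ/Q.
τ₁ = 49.9/1.30 = 38.385 min; τ₂ = 22.4/1.30 = 17.231 min.
Solving the cascade with C₁(0)=C₂(0)=0 gives C₂(t) = C_in[1 − (τ₁ e^(−t/τ₁) − τ₂ e^(−t/τ₂))/(τ₁ − τ₂)].
At t = 87.3: e^(−t/τ₁) = 0.10286, e^(−t/τ₂) = 0.0063043.
C₂ = 2.91·[1 − (38.385·0.10286 − 17.231·0.0063043)/(21.154)] = 2.91·0.81848 = 2.3818 g/L.

2.38 g/L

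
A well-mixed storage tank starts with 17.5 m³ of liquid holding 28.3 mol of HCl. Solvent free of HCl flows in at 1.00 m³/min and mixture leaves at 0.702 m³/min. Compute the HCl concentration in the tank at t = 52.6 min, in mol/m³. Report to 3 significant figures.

0.189 mol/m³

Total volume: dV/dt = Q_in − Q_out = 0.29800 m³/min, so V(t) = 17.5 + 0.29800 t and V(52.6) = 33.175 m³.
Species balance (pure solvent in): dm/dt = −Q_out · m/V(t).
Separate: dm/m = −Q_out dt/V(t) ⇒ ln(m/m₀) = −(Q_out/(Q_in−Q_out)) ln(V/V₀).
m = m₀ (V₀/V)^(Q_out/(Q_in−Q_out)) = 28.3 × (17.5/33.175)^(2.3557) = 6.2725 mol.
C = m/V = 6.2725/33.175 = 0.18907 mol/m³.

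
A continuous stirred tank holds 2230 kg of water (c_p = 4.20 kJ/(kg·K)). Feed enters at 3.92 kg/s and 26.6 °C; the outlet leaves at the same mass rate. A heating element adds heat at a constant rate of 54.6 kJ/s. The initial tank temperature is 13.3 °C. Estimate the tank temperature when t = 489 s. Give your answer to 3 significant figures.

Unsteady energy balance on the tank contents: M c_p dT/dt = ṁ c_p (T_in − T) + 54.6.
τ = M/ṁ = 568.88 s; T_ss = T_in + Q̇/(ṁ c_p) = 26.6 + 54.6/(3.92·4.20) = 29.916 °C.
This is linear first-order; T(t) = T_ss + (T₀ − T_ss) e^(−t/τ).
T(489) = 29.916 + (-16.616)·e^(−489/568.88) = 29.916 + (-16.616)·0.42334 = 22.882 °C.

22.9 °C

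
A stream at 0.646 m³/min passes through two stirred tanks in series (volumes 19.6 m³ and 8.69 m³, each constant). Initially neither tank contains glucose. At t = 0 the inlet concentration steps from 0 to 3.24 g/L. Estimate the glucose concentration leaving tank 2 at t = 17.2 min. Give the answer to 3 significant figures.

Time constants: τᵢ = Vᵢ/Q for each well-mixed tank.
τ₁ = 19.6/0.646 = 30.341 min; τ₂ = 8.69/0.646 = 13.452 min.
Tank 1: C₁ = C_in(1 − e^(−t/τ₁)). Tank 2 (τ₁ ≠ τ₂): C₂ = C_in[1 − (τ₁ e^(−t/τ₁) − τ₂ e^(−t/τ₂))/(τ₁ − τ₂)].
At t = 17.2: e^(−t/τ₁) = 0.56728, e^(−t/τ₂) = 0.27842.
C₂ = 3.24·[1 − (30.341·0.56728 − 13.452·0.27842)/(16.889)] = 3.24·0.20263 = 0.65654 g/L.

0.657 g/L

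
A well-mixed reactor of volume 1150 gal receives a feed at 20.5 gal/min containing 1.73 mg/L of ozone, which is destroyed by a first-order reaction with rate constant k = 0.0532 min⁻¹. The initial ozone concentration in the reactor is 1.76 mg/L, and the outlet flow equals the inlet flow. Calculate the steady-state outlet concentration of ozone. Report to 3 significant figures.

0.434 mg/L

Species balance: V dC/dt = Q C_in − Q C − k V C.
Steady state (dC/dt = 0): C_ss = Q C_in/(Q + kV) = C_in/(1 + kV/Q).
C_ss = 20.5·1.73/(20.5 + 0.0532·1150) = 35.465/81.680 = 0.43419 mg/L.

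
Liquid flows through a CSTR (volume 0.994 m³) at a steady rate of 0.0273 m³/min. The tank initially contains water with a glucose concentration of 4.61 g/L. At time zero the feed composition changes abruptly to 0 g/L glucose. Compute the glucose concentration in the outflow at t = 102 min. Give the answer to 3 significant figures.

0.280 g/L

Unsteady species balance (constant V, well mixed): V dC/dt = Q(C_in − C).
Time constant τ = V/Q = 0.994/0.0273 = 36.410 min.
Solution: C(t) = C_in + (C₀ − C_in) e^(−t/τ).
C(102) = 0 + (4.61 − 0)·e^(−102/36.410) = 0 + (4.6100)·0.060724 = 0.27994 g/L.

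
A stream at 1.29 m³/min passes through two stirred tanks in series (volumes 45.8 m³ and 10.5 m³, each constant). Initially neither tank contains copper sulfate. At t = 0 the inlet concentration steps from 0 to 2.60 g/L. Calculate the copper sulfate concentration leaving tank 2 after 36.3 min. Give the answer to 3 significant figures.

1.40 g/L

Species balance on tank i: dCᵢ/dt = (Cᵢ₋₁ − Cᵢ)/τᵢ with τᵢ = Vᵢ/Q.
τ₁ = 45.8/1.29 = 35.504 min; τ₂ = 10.5/1.29 = 8.1395 min.
Tank 1: C₁ = C_in(1 − e^(−t/τ₁)). Tank 2 (τ₁ ≠ τ₂): C₂ = C_in[1 − (τ₁ e^(−t/τ₁) − τ₂ e^(−t/τ₂))/(τ₁ − τ₂)].
At t = 36.3: e^(−t/τ₁) = 0.35972, e^(−t/τ₂) = 0.011566.
C₂ = 2.60·[1 − (35.504·0.35972 − 8.1395·0.011566)/(27.364)] = 2.60·0.53672 = 1.3955 g/L.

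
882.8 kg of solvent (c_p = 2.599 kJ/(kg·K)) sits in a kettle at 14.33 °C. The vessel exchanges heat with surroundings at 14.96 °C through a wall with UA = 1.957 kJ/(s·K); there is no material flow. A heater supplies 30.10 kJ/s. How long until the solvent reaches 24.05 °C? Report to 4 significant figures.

M c_p dT/dt = −UA(T − T_amb) + Q̇.
τ = M c_p/UA = 1172.41 s; T_ss = T_amb + Q̇/UA = 14.96 + 30.10/1.957 = 30.3407 °C.
T(t) = T_ss + (T₀ − T_ss)e^(−t/τ); set T = 24.05:
t = −τ ln[(T − T_ss)/(T₀ − T_ss)] = −1172.41 · ln(0.392905) = 1095.25 s.

1095 s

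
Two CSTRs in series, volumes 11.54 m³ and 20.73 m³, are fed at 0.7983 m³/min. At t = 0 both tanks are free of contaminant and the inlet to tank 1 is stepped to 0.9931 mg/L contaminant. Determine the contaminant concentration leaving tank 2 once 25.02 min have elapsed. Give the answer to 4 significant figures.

Species balance on tank i: dCᵢ/dt = (Cᵢ₋₁ − Cᵢ)/τᵢ with τᵢ = Vᵢ/Q.
τ₁ = 11.54/0.7983 = 14.4557 min; τ₂ = 20.73/0.7983 = 25.9677 min.
Solving the cascade with C₁(0)=C₂(0)=0 gives C₂(t) = C_in[1 − (τ₁ e^(−t/τ₁) − τ₂ e^(−t/τ₂))/(τ₁ − τ₂)].
At t = 25.02: e^(−t/τ₁) = 0.177142, e^(−t/τ₂) = 0.381553.
C₂ = 0.9931·[1 − (14.4557·0.177142 − 25.9677·0.381553)/(-11.5120)] = 0.9931·0.361766 = 0.359269 mg/L.

0.3593 mg/L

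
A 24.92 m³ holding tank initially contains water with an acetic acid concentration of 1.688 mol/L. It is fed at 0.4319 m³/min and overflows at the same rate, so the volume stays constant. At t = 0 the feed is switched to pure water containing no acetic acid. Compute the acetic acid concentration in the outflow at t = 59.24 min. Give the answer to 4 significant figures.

0.6046 mol/L

Transient balance on the dissolved component: V dC/dt = Q(C_in − C).
Rewrite as dC/dt + C/τ = C_in/τ, τ = V/Q = 57.6985 min.
Solution: C(t) = C_in + (C₀ − C_in) e^(−t/τ).
C(59.24) = 0 + (1.688 − 0)·e^(−59.24/57.6985) = 0 + (1.68800)·0.358181 = 0.604610 mol/L.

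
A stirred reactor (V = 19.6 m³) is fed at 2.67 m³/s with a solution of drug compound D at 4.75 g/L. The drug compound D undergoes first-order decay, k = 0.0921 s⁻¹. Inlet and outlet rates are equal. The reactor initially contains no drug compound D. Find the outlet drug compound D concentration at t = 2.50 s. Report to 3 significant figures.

1.23 g/L

V dC/dt = Q(C_in − C) − k V C.
This is linear with rate a = Q/V + k = 0.22832 s⁻¹.
C_ss = Q C_in/(Q + kV) = 2.8340 g/L; C(t) = C_ss + (C₀ − C_ss) e^(−a t).
C(2.50) = 2.8340 + (-2.8340)·e^(−0.22832·2.50) = 2.8340 + (-2.8340)·0.56507 = 1.2326 g/L.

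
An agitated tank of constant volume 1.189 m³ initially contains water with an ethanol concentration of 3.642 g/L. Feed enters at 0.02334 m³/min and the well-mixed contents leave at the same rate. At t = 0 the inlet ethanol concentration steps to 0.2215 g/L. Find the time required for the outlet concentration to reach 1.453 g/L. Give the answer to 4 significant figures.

52.04 min

Unsteady species balance (constant V, well mixed): V dC/dt = Q(C_in − C), so τ = V/Q = 50.9426 min.
C(t) = C_in + (C₀ − C_in) e^(−t/τ). Set C = 1.453 and solve for t:
e^(−t/τ) = (C − C_in)/(C₀ − C_in) = (1.453 − 0.2215)/(3.642 − 0.2215) = 0.360035
t = −τ ln(…) = 50.9426 × 1.02155 = 52.0406 min.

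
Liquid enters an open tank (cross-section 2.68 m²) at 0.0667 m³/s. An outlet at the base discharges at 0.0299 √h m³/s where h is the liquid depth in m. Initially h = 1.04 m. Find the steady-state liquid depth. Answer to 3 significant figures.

4.98 m

Volume balance on the tank: A dh/dt = Q_in − 0.0299 √h. At steady state dh/dt = 0:
Q_in = 0.0299 √h_ss ⇒ √h_ss = 0.0667/0.0299 = 2.2308.
h_ss = 2.2308² = 4.9763 m. (Since h₀ = 1.04 m < h_ss, the level will rise toward this value.)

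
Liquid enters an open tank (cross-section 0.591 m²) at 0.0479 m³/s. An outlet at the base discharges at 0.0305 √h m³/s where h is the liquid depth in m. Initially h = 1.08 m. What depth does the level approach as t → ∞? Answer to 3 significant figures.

2.47 m

Unsteady balance on liquid volume: A dh/dt = Q_in − 0.0305 √h. At steady state dh/dt = 0:
Q_in = 0.0305 √h_ss ⇒ √h_ss = 0.0479/0.0305 = 1.5705.
h_ss = 1.5705² = 2.4664 m. (Since h₀ = 1.08 m < h_ss, the level will rise toward this value.)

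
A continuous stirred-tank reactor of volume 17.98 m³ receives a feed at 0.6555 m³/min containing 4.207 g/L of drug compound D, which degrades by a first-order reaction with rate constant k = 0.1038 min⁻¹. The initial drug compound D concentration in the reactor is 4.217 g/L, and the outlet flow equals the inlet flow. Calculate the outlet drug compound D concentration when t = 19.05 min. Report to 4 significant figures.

Accumulation = in − out − consumed: V dC/dt = Q C_in − Q C − k V C.
dC/dt = (Q/V) C_in − (Q/V + k) C; effective rate a = Q/V + k = 0.0364572 + 0.1038 = 0.140257 min⁻¹.
C_ss = Q C_in/(Q + kV) = 1.09353 g/L; C(t) = C_ss + (C₀ − C_ss) e^(−a t).
C(19.05) = 1.09353 + (3.12347)·e^(−0.140257·19.05) = 1.09353 + (3.12347)·0.0691208 = 1.30943 g/L.

1.309 g/L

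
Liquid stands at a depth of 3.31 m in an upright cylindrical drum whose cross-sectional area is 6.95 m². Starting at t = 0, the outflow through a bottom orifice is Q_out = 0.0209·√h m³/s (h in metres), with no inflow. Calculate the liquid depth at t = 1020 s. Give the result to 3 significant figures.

Volume balance on the tank: A dh/dt = −0.0209 √h.
This is separable: 2 d(√h)/dt = −0.0209/A, so √h = √h₀ − (0.0209/(2A)) t.
√h = √3.31 − 0.0209·1020/(2·6.95) = 1.8193 − 1.5337 = 0.28567.
h = 0.28567² = 0.081608 m.

0.0816 m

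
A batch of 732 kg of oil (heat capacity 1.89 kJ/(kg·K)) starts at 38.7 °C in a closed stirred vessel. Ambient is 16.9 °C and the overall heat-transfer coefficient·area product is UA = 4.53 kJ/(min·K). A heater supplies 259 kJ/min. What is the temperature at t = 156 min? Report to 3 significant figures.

M c_p dT/dt = −UA(T − T_amb) + Q̇.
dT/dt = (T_ss − T)/τ with T_ss = T_amb + Q̇/UA = 16.9 + 259/4.53 = 74.074 °C, τ = M c_p/UA = 732·1.89/4.53 = 305.40 min.
Integrating: T(t) = T_ss + (T₀ − T_ss) e^(−t/τ).
T(156) = 74.074 + (-35.374)·0.60002 = 52.849 °C.

52.8 °C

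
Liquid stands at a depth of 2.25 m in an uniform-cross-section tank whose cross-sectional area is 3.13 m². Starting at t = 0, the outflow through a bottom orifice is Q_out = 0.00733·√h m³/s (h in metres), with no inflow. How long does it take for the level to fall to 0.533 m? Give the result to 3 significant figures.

658 s

A dh/dt = −Q_out = −0.00733 √h.
Separate and integrate: 2(√h − √h₀) = −(0.00733/A) t.
t = 2A(√h₀ − √h)/0.00733 = 2·3.13·(√2.25 − √0.533)/0.00733
  = 6.2600 × (1.5000 − 0.73007) / 0.00733 = 657.54 s.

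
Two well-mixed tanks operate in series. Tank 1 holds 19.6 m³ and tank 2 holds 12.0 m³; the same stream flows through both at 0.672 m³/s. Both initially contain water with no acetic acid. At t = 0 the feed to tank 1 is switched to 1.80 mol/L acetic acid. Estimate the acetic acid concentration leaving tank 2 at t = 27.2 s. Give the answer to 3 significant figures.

0.593 mol/L

Species balance on tank i: dCᵢ/dt = (Cᵢ₋₁ − Cᵢ)/τᵢ with τᵢ = Vᵢ/Q.
τ₁ = 19.6/0.672 = 29.167 s; τ₂ = 12.0/0.672 = 17.857 s.
Tank 1: C₁ = C_in(1 − e^(−t/τ₁)). Tank 2 (τ₁ ≠ τ₂): C₂ = C_in[1 − (τ₁ e^(−t/τ₁) − τ₂ e^(−t/τ₂))/(τ₁ − τ₂)].
At t = 27.2: e^(−t/τ₁) = 0.39354, e^(−t/τ₂) = 0.21801.
C₂ = 1.80·[1 − (29.167·0.39354 − 17.857·0.21801)/(11.310)] = 1.80·0.32931 = 0.59276 mol/L.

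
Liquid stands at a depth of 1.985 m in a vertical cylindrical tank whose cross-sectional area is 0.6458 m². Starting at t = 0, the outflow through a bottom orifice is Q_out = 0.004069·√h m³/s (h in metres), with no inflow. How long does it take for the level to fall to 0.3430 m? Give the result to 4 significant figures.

With no inflow, A dh/dt = −0.004069 √h.
Separate and integrate: 2(√h − √h₀) = −(0.004069/A) t.
t = 2A(√h₀ − √h)/0.004069 = 2·0.6458·(√1.985 − √0.3430)/0.004069
  = 1.29160 × (1.40890 − 0.585662) / 0.004069 = 261.316 s.

261.3 s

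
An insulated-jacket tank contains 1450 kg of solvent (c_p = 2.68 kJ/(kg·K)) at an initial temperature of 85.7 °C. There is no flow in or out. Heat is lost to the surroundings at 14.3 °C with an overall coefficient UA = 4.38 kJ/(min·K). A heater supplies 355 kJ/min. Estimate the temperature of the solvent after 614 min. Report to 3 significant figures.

Lumped-capacitance energy balance: M c_p dT/dt = UA(T_amb − T) + Q̇.
dT/dt = (T_ss − T)/τ with T_ss = T_amb + Q̇/UA = 14.3 + 355/4.38 = 95.350 °C, τ = M c_p/UA = 1450·2.68/4.38 = 887.21 min.
T approaches T_ss exponentially: T(t) = T_ss + (T₀ − T_ss) e^(−t/τ).
T(614) = 95.350 + (-9.6502)·0.50055 = 90.520 °C.

90.5 °C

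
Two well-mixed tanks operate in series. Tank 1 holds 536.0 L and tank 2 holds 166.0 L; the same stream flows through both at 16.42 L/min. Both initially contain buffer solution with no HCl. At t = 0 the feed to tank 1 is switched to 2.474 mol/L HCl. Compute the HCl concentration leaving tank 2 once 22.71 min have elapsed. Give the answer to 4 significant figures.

0.8040 mol/L

Time constants: τᵢ = Vᵢ/Q for each well-mixed tank.
τ₁ = 536.0/16.42 = 32.6431 min; τ₂ = 166.0/16.42 = 10.1096 min.
Solving the cascade with C₁(0)=C₂(0)=0 gives C₂(t) = C_in[1 − (τ₁ e^(−t/τ₁) − τ₂ e^(−t/τ₂))/(τ₁ − τ₂)].
At t = 22.71: e^(−t/τ₁) = 0.498722, e^(−t/τ₂) = 0.105782.
C₂ = 2.474·[1 − (32.6431·0.498722 − 10.1096·0.105782)/(22.5335)] = 2.474·0.324985 = 0.804014 mol/L.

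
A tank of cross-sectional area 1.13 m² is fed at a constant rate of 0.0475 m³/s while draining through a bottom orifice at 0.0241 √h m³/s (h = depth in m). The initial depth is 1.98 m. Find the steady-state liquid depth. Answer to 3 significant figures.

3.88 m

Accumulation of liquid (constant cross-section A): A dh/dt = Q_in − 0.0241 √h. At steady state dh/dt = 0:
Q_in = 0.0241 √h_ss ⇒ √h_ss = 0.0475/0.0241 = 1.9710.
h_ss = 1.9710² = 3.8847 m. (Since h₀ = 1.98 m < h_ss, the level will rise toward this value.)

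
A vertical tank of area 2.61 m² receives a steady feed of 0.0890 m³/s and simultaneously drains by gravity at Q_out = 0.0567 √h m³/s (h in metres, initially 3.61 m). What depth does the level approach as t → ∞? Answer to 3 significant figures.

Level balance: A dh/dt = 0.0890 − 0.0567 √h. Setting dh/dt = 0:
Q_in = 0.0567 √h_ss ⇒ √h_ss = 0.0890/0.0567 = 1.5697.
h_ss = 1.5697² = 2.4638 m. (Since h₀ = 3.61 m > h_ss, the level will fall toward this value.)

2.46 m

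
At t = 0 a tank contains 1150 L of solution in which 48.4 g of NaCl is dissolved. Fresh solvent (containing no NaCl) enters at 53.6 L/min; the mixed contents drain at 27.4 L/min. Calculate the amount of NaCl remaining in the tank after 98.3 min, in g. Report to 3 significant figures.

Let m(t) be the amount of NaCl. Volume: V(t) = V₀ + (Q_in − Q_out) t = 1150 + 26.200 t; V(98.3) = 3725.5 L.
Species balance (pure solvent in): dm/dt = −Q_out · m/V(t).
Separate: dm/m = −Q_out dt/V(t) ⇒ ln(m/m₀) = −(Q_out/(Q_in−Q_out)) ln(V/V₀).
m = m₀ (V₀/V)^(Q_out/(Q_in−Q_out)) = 48.4 × (1150/3725.5)^(1.0458) = 14.157 g.

14.2 g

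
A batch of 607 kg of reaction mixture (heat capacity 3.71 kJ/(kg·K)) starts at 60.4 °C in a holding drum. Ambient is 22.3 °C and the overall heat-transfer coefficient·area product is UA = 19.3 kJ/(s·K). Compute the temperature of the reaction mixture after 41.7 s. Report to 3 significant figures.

M c_p dT/dt = −UA(T − T_amb).
dT/dt = (T_ss − T)/τ with T_ss = T_amb = 22.300 °C, τ = M c_p/UA = 607·3.71/19.3 = 116.68 s.
Integrating: T(t) = T_ss + (T₀ − T_ss) e^(−t/τ).
T(41.7) = 22.300 + (38.100)·0.69951 = 48.951 °C.

49.0 °C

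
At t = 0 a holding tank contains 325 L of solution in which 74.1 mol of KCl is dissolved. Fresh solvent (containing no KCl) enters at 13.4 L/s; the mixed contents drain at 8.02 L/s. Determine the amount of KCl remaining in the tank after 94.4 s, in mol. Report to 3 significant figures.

18.2 mol

Let m(t) be the amount of KCl. Volume: V(t) = V₀ + (Q_in − Q_out) t = 325 + 5.3800 t; V(94.4) = 832.87 L.
Species balance (pure solvent in): dm/dt = −Q_out · m/V(t).
dm/m = −Q_out dt/(V₀ + 5.3800 t); integrating gives ln(m/m₀) = −(Q_out/(Q_in−Q_out)) ln(V/V₀).
m = m₀ (V₀/V)^(Q_out/(Q_in−Q_out)) = 74.1 × (325/832.87)^(1.4907) = 18.221 mol.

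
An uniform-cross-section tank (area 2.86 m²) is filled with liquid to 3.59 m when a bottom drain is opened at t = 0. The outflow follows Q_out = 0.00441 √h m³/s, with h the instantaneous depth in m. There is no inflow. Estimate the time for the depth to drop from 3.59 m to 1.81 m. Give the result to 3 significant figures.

Volume balance on the tank: A dh/dt = −0.00441 √h.
This is separable: 2 d(√h)/dt = −0.00441/A, so √h = √h₀ − (0.00441/(2A)) t.
t = 2A(√h₀ − √h)/0.00441 = 2·2.86·(√3.59 − √1.81)/0.00441
  = 5.7200 × (1.8947 − 1.3454) / 0.00441 = 712.56 s.

713 s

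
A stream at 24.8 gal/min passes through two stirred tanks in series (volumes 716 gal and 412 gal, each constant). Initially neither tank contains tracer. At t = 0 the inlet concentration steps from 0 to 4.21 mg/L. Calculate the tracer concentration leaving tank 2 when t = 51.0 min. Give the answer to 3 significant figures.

Each tank obeys Vᵢ dCᵢ/dt = Q(Cᵢ₋₁ − Cᵢ), so τᵢ = Vᵢ/Q.
τ₁ = 716/24.8 = 28.871 min; τ₂ = 412/24.8 = 16.613 min.
Solving the cascade with C₁(0)=C₂(0)=0 gives C₂(t) = C_in[1 − (τ₁ e^(−t/τ₁) − τ₂ e^(−t/τ₂))/(τ₁ − τ₂)].
At t = 51.0: e^(−t/τ₁) = 0.17093, e^(−t/τ₂) = 0.046426.
C₂ = 4.21·[1 − (28.871·0.17093 − 16.613·0.046426)/(12.258)] = 4.21·0.66033 = 2.7800 mg/L.

2.78 mg/L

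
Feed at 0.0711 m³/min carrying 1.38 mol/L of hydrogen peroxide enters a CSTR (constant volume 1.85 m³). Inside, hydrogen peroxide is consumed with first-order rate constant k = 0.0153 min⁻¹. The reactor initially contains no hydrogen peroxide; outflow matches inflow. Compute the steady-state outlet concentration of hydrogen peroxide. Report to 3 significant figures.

0.987 mol/L

V dC/dt = Q(C_in − C) − k V C.
Steady state (dC/dt = 0): C_ss = Q C_in/(Q + kV) = C_in/(1 + kV/Q).
C_ss = 0.0711·1.38/(0.0711 + 0.0153·1.85) = 0.098118/0.099405 = 0.98705 mol/L.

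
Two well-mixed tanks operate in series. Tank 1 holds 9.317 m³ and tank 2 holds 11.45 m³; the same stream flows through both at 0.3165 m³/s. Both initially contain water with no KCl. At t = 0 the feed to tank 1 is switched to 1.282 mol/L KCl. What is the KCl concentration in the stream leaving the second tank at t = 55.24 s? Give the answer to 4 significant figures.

Each tank obeys Vᵢ dCᵢ/dt = Q(Cᵢ₋₁ − Cᵢ), so τᵢ = Vᵢ/Q.
τ₁ = 9.317/0.3165 = 29.4376 s; τ₂ = 11.45/0.3165 = 36.1769 s.
Solving the cascade with C₁(0)=C₂(0)=0 gives C₂(t) = C_in[1 − (τ₁ e^(−t/τ₁) − τ₂ e^(−t/τ₂))/(τ₁ − τ₂)].
At t = 55.24: e^(−t/τ₁) = 0.153123, e^(−t/τ₂) = 0.217199.
C₂ = 1.282·[1 − (29.4376·0.153123 − 36.1769·0.217199)/(-6.73934)] = 1.282·0.502915 = 0.644737 mol/L.

0.6447 mol/L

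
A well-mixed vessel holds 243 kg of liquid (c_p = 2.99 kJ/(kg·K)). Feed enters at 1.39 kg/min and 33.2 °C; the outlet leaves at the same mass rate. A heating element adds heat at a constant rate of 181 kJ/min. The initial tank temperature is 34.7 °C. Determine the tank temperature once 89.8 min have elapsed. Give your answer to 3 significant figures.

M c_p dT/dt = ṁ c_p (T_in − T) + Q̇.
Rearrange: dT/dt = (T_ss − T)/τ with τ = M/ṁ = 174.82 min and T_ss = T_in + Q̇/(ṁ c_p) = 76.750 °C.
Solution: T(t) = T_ss + (T₀ − T_ss) e^(−t/τ).
T(89.8) = 76.750 + (-42.050)·e^(−89.8/174.82) = 76.750 + (-42.050)·0.59830 = 51.592 °C.

51.6 °C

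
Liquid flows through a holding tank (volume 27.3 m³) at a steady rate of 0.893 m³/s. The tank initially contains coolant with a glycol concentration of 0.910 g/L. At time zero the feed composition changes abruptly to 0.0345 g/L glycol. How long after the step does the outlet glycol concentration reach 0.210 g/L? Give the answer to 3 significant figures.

49.1 s

Species balance: V dC/dt = Q(C_in − C) ⇒ τ = V/Q = 30.571 s.
C(t) = C_in + (C₀ − C_in) e^(−t/τ). Set C = 0.210 and solve for t:
e^(−t/τ) = (C − C_in)/(C₀ − C_in) = (0.210 − 0.0345)/(0.910 − 0.0345) = 0.20046
t = −τ ln(…) = 30.571 × 1.6072 = 49.133 s.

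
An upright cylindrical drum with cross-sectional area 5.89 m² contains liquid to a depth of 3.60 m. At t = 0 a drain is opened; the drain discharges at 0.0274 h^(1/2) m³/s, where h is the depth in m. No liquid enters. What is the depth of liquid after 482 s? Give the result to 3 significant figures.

A dh/dt = −Q_out = −0.0274 √h.
∫ h^(−1/2) dh = −(0.0274/A) ∫ dt, giving 2√h = 2√h₀ − (0.0274/A) t.
√h = √3.60 − 0.0274·482/(2·5.89) = 1.8974 − 1.1211 = 0.77625.
h = 0.77625² = 0.60256 m.

0.603 m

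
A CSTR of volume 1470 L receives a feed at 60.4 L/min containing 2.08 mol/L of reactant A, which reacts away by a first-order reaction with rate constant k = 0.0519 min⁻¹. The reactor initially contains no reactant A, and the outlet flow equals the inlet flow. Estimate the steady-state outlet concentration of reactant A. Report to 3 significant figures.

0.919 mol/L

Species balance: V dC/dt = Q C_in − Q C − k V C.
At steady state: 0 = Q C_in − (Q + kV) C_ss, so C_ss = Q C_in/(Q + kV).
C_ss = 60.4·2.08/(60.4 + 0.0519·1470) = 125.63/136.69 = 0.91908 mol/L.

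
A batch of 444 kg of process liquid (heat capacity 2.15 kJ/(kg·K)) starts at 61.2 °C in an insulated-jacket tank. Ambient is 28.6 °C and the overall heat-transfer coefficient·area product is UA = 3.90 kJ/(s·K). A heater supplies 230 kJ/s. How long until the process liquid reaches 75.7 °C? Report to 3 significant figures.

Heat balance on the well-mixed liquid: M c_p dT/dt = −UA(T − T_amb) + Q̇.
τ = M c_p/UA = 244.77 s; T_ss = T_amb + Q̇/UA = 28.6 + 230/3.90 = 87.574 °C.
T(t) = T_ss + (T₀ − T_ss)e^(−t/τ); set T = 75.7:
t = −τ ln[(T − T_ss)/(T₀ − T_ss)] = −244.77 · ln(0.45022) = 195.33 s.

195 s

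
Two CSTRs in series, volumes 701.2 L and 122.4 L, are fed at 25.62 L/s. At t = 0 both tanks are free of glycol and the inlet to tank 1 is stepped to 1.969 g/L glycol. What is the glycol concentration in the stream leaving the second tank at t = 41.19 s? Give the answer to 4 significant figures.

Time constants: τᵢ = Vᵢ/Q for each well-mixed tank.
τ₁ = 701.2/25.62 = 27.3692 s; τ₂ = 122.4/25.62 = 4.77752 s.
Tank 1: C₁ = C_in(1 − e^(−t/τ₁)). Tank 2 (τ₁ ≠ τ₂): C₂ = C_in[1 − (τ₁ e^(−t/τ₁) − τ₂ e^(−t/τ₂))/(τ₁ − τ₂)].
At t = 41.19: e^(−t/τ₁) = 0.222023, e^(−t/τ₂) = 0.000180166.
C₂ = 1.969·[1 − (27.3692·0.222023 − 4.77752·0.000180166)/(22.5917)] = 1.969·0.731063 = 1.43946 g/L.

1.439 g/L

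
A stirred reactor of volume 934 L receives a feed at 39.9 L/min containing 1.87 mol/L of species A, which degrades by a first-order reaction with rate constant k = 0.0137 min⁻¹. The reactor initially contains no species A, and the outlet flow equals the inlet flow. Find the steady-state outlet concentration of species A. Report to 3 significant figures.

Species balance: V dC/dt = Q C_in − Q C − k V C.
Steady state (dC/dt = 0): C_ss = Q C_in/(Q + kV) = C_in/(1 + kV/Q).
C_ss = 39.9·1.87/(39.9 + 0.0137·934) = 74.613/52.696 = 1.4159 mol/L.

1.42 mol/L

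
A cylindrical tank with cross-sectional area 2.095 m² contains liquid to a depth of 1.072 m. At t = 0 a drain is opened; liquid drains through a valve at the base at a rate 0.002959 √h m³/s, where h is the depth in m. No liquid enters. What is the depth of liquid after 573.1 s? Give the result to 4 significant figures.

0.3977 m

Mass balance (ρ constant): A dh/dt = −0.002959 √h.
Separate and integrate: 2(√h − √h₀) = −(0.002959/A) t.
√h = √1.072 − 0.002959·573.1/(2·2.095) = 1.03537 − 0.404726 = 0.630648.
h = 0.630648² = 0.397717 m.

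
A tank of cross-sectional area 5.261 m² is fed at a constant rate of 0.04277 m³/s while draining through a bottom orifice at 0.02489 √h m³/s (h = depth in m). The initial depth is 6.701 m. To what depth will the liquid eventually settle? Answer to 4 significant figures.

2.953 m

Unsteady balance on liquid volume: A dh/dt = Q_in − 0.02489 √h. At steady state dh/dt = 0:
Q_in = 0.02489 √h_ss ⇒ √h_ss = 0.04277/0.02489 = 1.71836.
h_ss = 1.71836² = 2.95276 m. (Since h₀ = 6.701 m > h_ss, the level will fall toward this value.)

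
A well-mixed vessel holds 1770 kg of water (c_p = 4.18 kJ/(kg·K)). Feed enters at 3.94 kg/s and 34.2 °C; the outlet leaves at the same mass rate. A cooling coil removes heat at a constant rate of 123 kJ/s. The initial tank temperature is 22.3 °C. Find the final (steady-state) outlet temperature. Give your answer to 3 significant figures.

Unsteady energy balance on the tank contents: M c_p dT/dt = ṁ c_p (T_in − T) − 123.
At steady state dT/dt = 0 ⇒ T_ss = T_in − Q̇/(ṁ c_p) = 34.2 − 123/(3.94·4.18) = 26.732 °C.

26.7 °C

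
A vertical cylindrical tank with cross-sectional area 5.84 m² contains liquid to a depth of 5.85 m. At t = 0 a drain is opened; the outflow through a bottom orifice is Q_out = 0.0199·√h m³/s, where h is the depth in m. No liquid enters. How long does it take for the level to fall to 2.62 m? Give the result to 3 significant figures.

470 s

A dh/dt = −Q_out = −0.0199 √h.
Separate and integrate: 2(√h − √h₀) = −(0.0199/A) t.
t = 2A(√h₀ − √h)/0.0199 = 2·5.84·(√5.85 − √2.62)/0.0199
  = 11.680 × (2.4187 − 1.6186) / 0.0199 = 469.57 s.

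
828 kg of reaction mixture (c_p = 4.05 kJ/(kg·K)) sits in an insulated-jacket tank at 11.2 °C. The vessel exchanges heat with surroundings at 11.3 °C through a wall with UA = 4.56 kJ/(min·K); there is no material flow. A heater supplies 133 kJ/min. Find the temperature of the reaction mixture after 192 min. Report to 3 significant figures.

M c_p dT/dt = −UA(T − T_amb) + Q̇.
dT/dt = (T_ss − T)/τ with T_ss = T_amb + Q̇/UA = 11.3 + 133/4.56 = 40.467 °C, τ = M c_p/UA = 828·4.05/4.56 = 735.39 min.
Solution: T(t) = T_ss + (T₀ − T_ss) e^(−t/τ).
T(192) = 40.467 + (-29.267)·0.77022 = 17.925 °C.

17.9 °C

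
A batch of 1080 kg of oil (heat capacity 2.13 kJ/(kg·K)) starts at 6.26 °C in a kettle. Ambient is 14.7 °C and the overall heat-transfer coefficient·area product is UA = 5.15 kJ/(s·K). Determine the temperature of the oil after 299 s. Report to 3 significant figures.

10.4 °C

M c_p dT/dt = −UA(T − T_amb).
dT/dt = (T_ss − T)/τ with T_ss = T_amb = 14.700 °C, τ = M c_p/UA = 1080·2.13/5.15 = 446.68 s.
Integrating: T(t) = T_ss + (T₀ − T_ss) e^(−t/τ).
T(299) = 14.700 + (-8.4400)·0.51202 = 10.379 °C.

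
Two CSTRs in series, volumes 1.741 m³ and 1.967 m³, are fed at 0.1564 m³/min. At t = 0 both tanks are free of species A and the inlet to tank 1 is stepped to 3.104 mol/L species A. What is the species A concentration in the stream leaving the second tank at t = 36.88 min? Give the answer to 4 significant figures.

2.535 mol/L

Each tank obeys Vᵢ dCᵢ/dt = Q(Cᵢ₋₁ − Cᵢ), so τᵢ = Vᵢ/Q.
τ₁ = 1.741/0.1564 = 11.1317 min; τ₂ = 1.967/0.1564 = 12.5767 min.
Tank 1: C₁ = C_in(1 − e^(−t/τ₁)). Tank 2 (τ₁ ≠ τ₂): C₂ = C_in[1 − (τ₁ e^(−t/τ₁) − τ₂ e^(−t/τ₂))/(τ₁ − τ₂)].
At t = 36.88: e^(−t/τ₁) = 0.0364047, e^(−t/τ₂) = 0.0532690.
C₂ = 3.104·[1 − (11.1317·0.0364047 − 12.5767·0.0532690)/(-1.44501)] = 3.104·0.816816 = 2.53540 mol/L.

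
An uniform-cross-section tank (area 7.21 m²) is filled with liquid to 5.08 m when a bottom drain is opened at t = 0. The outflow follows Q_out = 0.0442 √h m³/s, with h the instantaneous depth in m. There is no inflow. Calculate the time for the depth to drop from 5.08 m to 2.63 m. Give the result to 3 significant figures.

206 s

With no inflow, A dh/dt = −0.0442 √h.
This is separable: 2 d(√h)/dt = −0.0442/A, so √h = √h₀ − (0.0442/(2A)) t.
t = 2A(√h₀ − √h)/0.0442 = 2·7.21·(√5.08 − √2.63)/0.0442
  = 14.420 × (2.2539 − 1.6217) / 0.0442 = 206.24 s.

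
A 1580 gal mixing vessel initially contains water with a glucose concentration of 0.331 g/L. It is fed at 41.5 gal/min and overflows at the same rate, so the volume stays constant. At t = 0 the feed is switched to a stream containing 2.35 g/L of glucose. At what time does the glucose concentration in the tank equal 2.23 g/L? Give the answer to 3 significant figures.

Transient balance on the dissolved component: V dC/dt = Q(C_in − C), so τ = V/Q = 38.072 min.
C(t) = C_in + (C₀ − C_in) e^(−t/τ). Set C = 2.23 and solve for t:
e^(−t/τ) = (C − C_in)/(C₀ − C_in) = (2.23 − 2.35)/(0.331 − 2.35) = 0.059435
t = −τ ln(…) = 38.072 × 2.8229 = 107.47 min.

107 min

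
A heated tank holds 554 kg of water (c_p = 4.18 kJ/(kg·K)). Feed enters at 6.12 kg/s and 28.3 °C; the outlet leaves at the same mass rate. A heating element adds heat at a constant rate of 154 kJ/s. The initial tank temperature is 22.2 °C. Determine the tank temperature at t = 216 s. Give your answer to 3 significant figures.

M c_p dT/dt = ṁ c_p (T_in − T) + Q̇.
Rearrange: dT/dt = (T_ss − T)/τ with τ = M/ṁ = 90.523 s and T_ss = T_in + Q̇/(ṁ c_p) = 34.320 °C.
Solution: T(t) = T_ss + (T₀ − T_ss) e^(−t/τ).
T(216) = 34.320 + (-12.120)·e^(−216/90.523) = 34.320 + (-12.120)·0.091984 = 33.205 °C.

33.2 °C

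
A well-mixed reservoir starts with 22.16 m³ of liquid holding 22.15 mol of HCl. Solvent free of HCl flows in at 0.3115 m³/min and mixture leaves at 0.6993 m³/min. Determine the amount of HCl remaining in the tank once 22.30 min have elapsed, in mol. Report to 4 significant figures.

9.077 mol

Let m(t) be the amount of HCl. Volume: V(t) = V₀ + (Q_in − Q_out) t = 22.16 − 0.387800 t; V(22.30) = 13.5121 m³.
Solute balance: dm/dt = 0 − Q_out C = −Q_out m/V(t).
dm/m = −Q_out dt/(V₀ − 0.387800 t); integrating gives ln(m/m₀) = −(Q_out/(Q_in−Q_out)) ln(V/V₀).
m = m₀ (V₀/V)^(Q_out/(Q_in−Q_out)) = 22.15 × (22.16/13.5121)^(-1.80325) = 9.07714 mol.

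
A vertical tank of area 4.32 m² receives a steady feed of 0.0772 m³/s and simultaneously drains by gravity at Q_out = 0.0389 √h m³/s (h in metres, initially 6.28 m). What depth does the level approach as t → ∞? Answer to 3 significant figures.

3.94 m

Level balance: A dh/dt = 0.0772 − 0.0389 √h. Setting dh/dt = 0:
Q_in = 0.0389 √h_ss ⇒ √h_ss = 0.0772/0.0389 = 1.9846.
h_ss = 1.9846² = 3.9385 m. (Since h₀ = 6.28 m > h_ss, the level will fall toward this value.)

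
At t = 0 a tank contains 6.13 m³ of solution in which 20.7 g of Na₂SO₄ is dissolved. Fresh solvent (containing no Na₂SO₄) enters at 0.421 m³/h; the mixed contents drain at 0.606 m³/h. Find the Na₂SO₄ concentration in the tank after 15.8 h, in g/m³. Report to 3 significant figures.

0.773 g/m³

Total volume: dV/dt = Q_in − Q_out = -0.18500 m³/h, so V(t) = 6.13 − 0.18500 t and V(15.8) = 3.2070 m³.
Solute balance: dm/dt = 0 − Q_out C = −Q_out m/V(t).
dm/m = −Q_out dt/(V₀ − 0.18500 t); integrating gives ln(m/m₀) = −(Q_out/(Q_in−Q_out)) ln(V/V₀).
m = m₀ (V₀/V)^(Q_out/(Q_in−Q_out)) = 20.7 × (6.13/3.2070)^(-3.2757) = 2.4793 g.
C = m/V = 2.4793/3.2070 = 0.77308 g/m³.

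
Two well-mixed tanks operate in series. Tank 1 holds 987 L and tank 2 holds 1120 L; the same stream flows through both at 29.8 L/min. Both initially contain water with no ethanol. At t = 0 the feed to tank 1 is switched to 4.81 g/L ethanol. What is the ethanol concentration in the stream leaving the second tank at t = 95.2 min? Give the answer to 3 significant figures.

3.61 g/L

Each tank obeys Vᵢ dCᵢ/dt = Q(Cᵢ₋₁ − Cᵢ), so τᵢ = Vᵢ/Q.
τ₁ = 987/29.8 = 33.121 min; τ₂ = 1120/29.8 = 37.584 min.
Solving the cascade with C₁(0)=C₂(0)=0 gives C₂(t) = C_in[1 − (τ₁ e^(−t/τ₁) − τ₂ e^(−t/τ₂))/(τ₁ − τ₂)].
At t = 95.2: e^(−t/τ₁) = 0.056454, e^(−t/τ₂) = 0.079420.
C₂ = 4.81·[1 − (33.121·0.056454 − 37.584·0.079420)/(-4.4631)] = 4.81·0.75015 = 3.6082 g/L.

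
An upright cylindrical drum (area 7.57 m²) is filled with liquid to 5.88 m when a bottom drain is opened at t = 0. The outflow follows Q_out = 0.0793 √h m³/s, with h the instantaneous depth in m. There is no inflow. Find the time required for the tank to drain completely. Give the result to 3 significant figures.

Mass balance (ρ constant): A dh/dt = −0.0793 √h.
Separate and integrate: 2(√h − √h₀) = −(0.0793/A) t.
Set h = 0: 2√h₀ = (0.0793/A) t_empty ⇒ t_empty = 2A√h₀/0.0793.
t_empty = 2·7.57·√5.88/0.0793 = 15.140·2.4249/0.0793 = 462.96 s.

463 s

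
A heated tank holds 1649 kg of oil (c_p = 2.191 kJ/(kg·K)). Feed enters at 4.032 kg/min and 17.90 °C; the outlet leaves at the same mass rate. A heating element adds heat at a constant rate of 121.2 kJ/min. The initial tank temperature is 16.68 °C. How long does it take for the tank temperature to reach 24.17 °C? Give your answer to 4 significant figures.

First-law balance (no shaft work): M c_p dT/dt = ṁ c_p (T_in − T) + 121.2.
τ = M/ṁ = 408.978 min; T_ss = T_in + Q̇/(ṁ c_p) = 31.6195 °C.
T(t) = T_ss + (T₀ − T_ss) e^(−t/τ). Set T = 24.17:
e^(−t/τ) = (24.17 − 31.6195)/(16.68 − 31.6195) = 0.498646
t = −408.978 · ln(0.498646) = 284.591 min.

284.6 min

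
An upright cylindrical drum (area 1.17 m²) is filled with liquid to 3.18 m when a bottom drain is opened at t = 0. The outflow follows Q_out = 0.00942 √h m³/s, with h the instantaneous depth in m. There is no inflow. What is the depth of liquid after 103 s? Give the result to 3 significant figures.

A dh/dt = −Q_out = −0.00942 √h.
∫ h^(−1/2) dh = −(0.00942/A) ∫ dt, giving 2√h = 2√h₀ − (0.00942/A) t.
√h = √3.18 − 0.00942·103/(2·1.17) = 1.7833 − 0.41464 = 1.3686.
h = 1.3686² = 1.8731 m.

1.87 m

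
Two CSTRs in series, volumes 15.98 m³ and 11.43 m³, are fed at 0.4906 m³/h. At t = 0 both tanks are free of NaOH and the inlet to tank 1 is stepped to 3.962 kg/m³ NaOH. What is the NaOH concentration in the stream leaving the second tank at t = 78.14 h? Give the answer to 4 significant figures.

Each tank obeys Vᵢ dCᵢ/dt = Q(Cᵢ₋₁ − Cᵢ), so τᵢ = Vᵢ/Q.
τ₁ = 15.98/0.4906 = 32.5724 h; τ₂ = 11.43/0.4906 = 23.2980 h.
Solving the cascade with C₁(0)=C₂(0)=0 gives C₂(t) = C_in[1 − (τ₁ e^(−t/τ₁) − τ₂ e^(−t/τ₂))/(τ₁ − τ₂)].
At t = 78.14: e^(−t/τ₁) = 0.0908118, e^(−t/τ₂) = 0.0349465.
C₂ = 3.962·[1 − (32.5724·0.0908118 − 23.2980·0.0349465)/(9.27436)] = 3.962·0.768850 = 3.04618 kg/m³.

3.046 kg/m³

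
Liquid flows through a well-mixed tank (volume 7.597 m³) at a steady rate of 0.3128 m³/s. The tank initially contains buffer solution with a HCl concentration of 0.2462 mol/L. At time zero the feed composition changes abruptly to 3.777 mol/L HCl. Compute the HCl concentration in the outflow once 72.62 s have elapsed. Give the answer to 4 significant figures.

3.599 mol/L

Species balance on the tank: V dC/dt = Q(C_in − C).
Rewrite as dC/dt + C/τ = C_in/τ, τ = V/Q = 24.2871 s.
Integrating: C(t) = C_in + (C₀ − C_in) e^(−t/τ).
C(72.62) = 3.777 + (0.2462 − 3.777)·e^(−72.62/24.2871) = 3.777 + (-3.53080)·0.0502841 = 3.59946 mol/L.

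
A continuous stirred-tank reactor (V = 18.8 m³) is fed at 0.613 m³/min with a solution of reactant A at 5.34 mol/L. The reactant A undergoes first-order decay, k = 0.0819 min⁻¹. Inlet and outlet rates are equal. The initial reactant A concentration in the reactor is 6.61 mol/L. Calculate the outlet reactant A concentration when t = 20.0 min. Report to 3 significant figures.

2.04 mol/L

V dC/dt = Q(C_in − C) − k V C.
dC/dt = (Q/V) C_in − (Q/V + k) C; effective rate a = Q/V + k = 0.032606 + 0.0819 = 0.11451 min⁻¹.
C_ss = Q C_in/(Q + kV) = 1.5206 mol/L; C(t) = C_ss + (C₀ − C_ss) e^(−a t).
C(20.0) = 1.5206 + (5.0894)·e^(−0.11451·20.0) = 1.5206 + (5.0894)·0.10125 = 2.0359 mol/L.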